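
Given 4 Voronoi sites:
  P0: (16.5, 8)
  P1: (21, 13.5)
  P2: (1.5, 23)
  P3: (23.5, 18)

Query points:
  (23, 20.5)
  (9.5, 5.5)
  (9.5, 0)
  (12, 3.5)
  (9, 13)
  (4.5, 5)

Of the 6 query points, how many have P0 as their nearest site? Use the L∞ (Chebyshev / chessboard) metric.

5

(23, 20.5) — d to each: P0:12.5, P1:7, P2:21.5, P3:2.5 → nearest is P3
(9.5, 5.5) — d to each: P0:7, P1:11.5, P2:17.5, P3:14 → nearest is P0
(9.5, 0) — d to each: P0:8, P1:13.5, P2:23, P3:18 → nearest is P0
(12, 3.5) — d to each: P0:4.5, P1:10, P2:19.5, P3:14.5 → nearest is P0
(9, 13) — d to each: P0:7.5, P1:12, P2:10, P3:14.5 → nearest is P0
(4.5, 5) — d to each: P0:12, P1:16.5, P2:18, P3:19 → nearest is P0
5 of the 6 points have P0 as nearest.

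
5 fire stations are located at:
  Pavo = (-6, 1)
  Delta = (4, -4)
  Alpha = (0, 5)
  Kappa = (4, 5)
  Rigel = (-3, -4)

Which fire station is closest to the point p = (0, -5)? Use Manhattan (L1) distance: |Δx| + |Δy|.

d(p, Pavo) = 6 + 6 = 12
d(p, Delta) = 4 + 1 = 5
d(p, Alpha) = 0 + 10 = 10
d(p, Kappa) = 4 + 10 = 14
d(p, Rigel) = 3 + 1 = 4
Rigel is nearest.

Rigel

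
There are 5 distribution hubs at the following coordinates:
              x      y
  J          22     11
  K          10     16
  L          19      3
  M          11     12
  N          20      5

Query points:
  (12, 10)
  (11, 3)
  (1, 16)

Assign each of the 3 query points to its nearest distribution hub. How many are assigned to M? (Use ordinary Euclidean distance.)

(12, 10) — d² to each: J:101, K:40, L:98, M:5, N:89 → nearest is M
(11, 3) — d² to each: J:185, K:170, L:64, M:81, N:85 → nearest is L
(1, 16) — d² to each: J:466, K:81, L:493, M:116, N:482 → nearest is K
1 of the 3 points has M as nearest.

1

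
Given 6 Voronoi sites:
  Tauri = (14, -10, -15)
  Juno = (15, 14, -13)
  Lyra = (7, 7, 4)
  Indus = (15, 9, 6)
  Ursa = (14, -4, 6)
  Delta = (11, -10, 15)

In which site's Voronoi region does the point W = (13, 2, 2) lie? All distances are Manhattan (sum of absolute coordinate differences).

d(W, Tauri) = |13−14| + |2−(-10)| + |2−(-15)| = 1 + 12 + 17 = 30
d(W, Juno) = |13−15| + |2−14| + |2−(-13)| = 2 + 12 + 15 = 29
d(W, Lyra) = |13−7| + |2−7| + |2−4| = 6 + 5 + 2 = 13
d(W, Indus) = |13−15| + |2−9| + |2−6| = 2 + 7 + 4 = 13
d(W, Ursa) = |13−14| + |2−(-4)| + |2−6| = 1 + 6 + 4 = 11
d(W, Delta) = |13−11| + |2−(-10)| + |2−15| = 2 + 12 + 13 = 27
The smallest is to Ursa, so W lies in the Voronoi region of Ursa.

Ursa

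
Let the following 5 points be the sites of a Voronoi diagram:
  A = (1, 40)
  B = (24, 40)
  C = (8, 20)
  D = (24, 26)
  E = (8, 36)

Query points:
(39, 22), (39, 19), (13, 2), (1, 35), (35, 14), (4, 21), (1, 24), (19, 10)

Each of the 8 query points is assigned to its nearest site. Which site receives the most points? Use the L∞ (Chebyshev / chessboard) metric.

(39, 22) — d to each: A:38, B:18, C:31, D:15, E:31 → nearest is D
(39, 19) — d to each: A:38, B:21, C:31, D:15, E:31 → nearest is D
(13, 2) — d to each: A:38, B:38, C:18, D:24, E:34 → nearest is C
(1, 35) — d to each: A:5, B:23, C:15, D:23, E:7 → nearest is A
(35, 14) — d to each: A:34, B:26, C:27, D:12, E:27 → nearest is D
(4, 21) — d to each: A:19, B:20, C:4, D:20, E:15 → nearest is C
(1, 24) — d to each: A:16, B:23, C:7, D:23, E:12 → nearest is C
(19, 10) — d to each: A:30, B:30, C:11, D:16, E:26 → nearest is C
Tally — A:1, C:4, D:3. C captures the most (4).

C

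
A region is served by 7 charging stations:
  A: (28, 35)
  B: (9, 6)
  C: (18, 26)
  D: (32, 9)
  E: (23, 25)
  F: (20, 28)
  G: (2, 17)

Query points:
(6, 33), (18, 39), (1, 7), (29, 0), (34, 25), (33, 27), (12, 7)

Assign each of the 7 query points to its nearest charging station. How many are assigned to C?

(6, 33) — d² to each: A:488, B:738, C:193, D:1252, E:353, F:221, G:272 → nearest is C
(18, 39) — d² to each: A:116, B:1170, C:169, D:1096, E:221, F:125, G:740 → nearest is A
(1, 7) — d² to each: A:1513, B:65, C:650, D:965, E:808, F:802, G:101 → nearest is B
(29, 0) — d² to each: A:1226, B:436, C:797, D:90, E:661, F:865, G:1018 → nearest is D
(34, 25) — d² to each: A:136, B:986, C:257, D:260, E:121, F:205, G:1088 → nearest is E
(33, 27) — d² to each: A:89, B:1017, C:226, D:325, E:104, F:170, G:1061 → nearest is A
(12, 7) — d² to each: A:1040, B:10, C:397, D:404, E:445, F:505, G:200 → nearest is B
1 of the 7 points has C as nearest.

1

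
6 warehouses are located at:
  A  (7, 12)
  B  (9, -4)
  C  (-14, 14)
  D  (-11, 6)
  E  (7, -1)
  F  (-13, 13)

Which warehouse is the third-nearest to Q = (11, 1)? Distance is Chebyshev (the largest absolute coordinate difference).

d(Q,A) = max(4, 11) = 11
d(Q,B) = max(2, 5) = 5
d(Q,C) = max(25, 13) = 25
d(Q,D) = max(22, 5) = 22
d(Q,E) = max(4, 2) = 4
d(Q,F) = max(24, 12) = 24
Sorted ascending: E, B, A, D, … — the third-nearest is A.

A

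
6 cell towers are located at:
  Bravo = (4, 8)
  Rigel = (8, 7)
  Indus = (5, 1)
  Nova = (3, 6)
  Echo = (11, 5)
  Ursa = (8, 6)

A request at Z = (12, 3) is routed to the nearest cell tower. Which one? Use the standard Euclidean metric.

Echo

Since √ is increasing, it suffices to compare squared distances:
d²(Z, Bravo) = 64 + 25 = 89
d²(Z, Rigel) = 16 + 16 = 32
d²(Z, Indus) = 49 + 4 = 53
d²(Z, Nova) = 81 + 9 = 90
d²(Z, Echo) = 1 + 4 = 5
d²(Z, Ursa) = 16 + 9 = 25
Minimum is at Echo.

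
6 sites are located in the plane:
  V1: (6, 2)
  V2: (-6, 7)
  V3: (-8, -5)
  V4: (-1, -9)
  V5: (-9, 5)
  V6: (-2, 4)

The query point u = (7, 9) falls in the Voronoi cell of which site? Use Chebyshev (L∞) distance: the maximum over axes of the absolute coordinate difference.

V1

d(u,V1) = max(1, 7) = 7
d(u,V2) = max(13, 2) = 13
d(u,V3) = max(15, 14) = 15
d(u,V4) = max(8, 18) = 18
d(u,V5) = max(16, 4) = 16
d(u,V6) = max(9, 5) = 9
Minimum is at V1.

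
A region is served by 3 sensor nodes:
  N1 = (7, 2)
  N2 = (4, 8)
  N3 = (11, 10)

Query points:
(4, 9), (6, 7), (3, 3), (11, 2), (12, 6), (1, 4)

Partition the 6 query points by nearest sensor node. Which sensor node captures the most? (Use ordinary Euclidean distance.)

(4, 9) — d² to each: N1:58, N2:1, N3:50 → nearest is N2
(6, 7) — d² to each: N1:26, N2:5, N3:34 → nearest is N2
(3, 3) — d² to each: N1:17, N2:26, N3:113 → nearest is N1
(11, 2) — d² to each: N1:16, N2:85, N3:64 → nearest is N1
(12, 6) — d² to each: N1:41, N2:68, N3:17 → nearest is N3
(1, 4) — d² to each: N1:40, N2:25, N3:136 → nearest is N2
Tally — N1:2, N2:3, N3:1. N2 captures the most (3).

N2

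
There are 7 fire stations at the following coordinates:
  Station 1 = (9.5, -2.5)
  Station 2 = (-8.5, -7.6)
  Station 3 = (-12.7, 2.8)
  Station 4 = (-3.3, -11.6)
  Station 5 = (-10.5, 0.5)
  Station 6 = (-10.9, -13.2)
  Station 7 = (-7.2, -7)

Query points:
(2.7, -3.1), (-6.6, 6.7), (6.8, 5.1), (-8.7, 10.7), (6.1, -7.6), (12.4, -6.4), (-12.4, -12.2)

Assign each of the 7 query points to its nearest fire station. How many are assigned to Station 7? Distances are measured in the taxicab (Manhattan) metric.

(2.7, -3.1) — d to each: Station 1:7.4, Station 2:15.7, Station 3:21.3, Station 4:14.5, Station 5:16.8, Station 6:23.7, Station 7:13.8 → nearest is Station 1
(-6.6, 6.7) — d to each: Station 1:25.3, Station 2:16.2, Station 3:10, Station 4:21.6, Station 5:10.1, Station 6:24.2, Station 7:14.3 → nearest is Station 3
(6.8, 5.1) — d to each: Station 1:10.3, Station 2:28, Station 3:21.8, Station 4:26.8, Station 5:21.9, Station 6:36, Station 7:26.1 → nearest is Station 1
(-8.7, 10.7) — d to each: Station 1:31.4, Station 2:18.5, Station 3:11.9, Station 4:27.7, Station 5:12, Station 6:26.1, Station 7:19.2 → nearest is Station 3
(6.1, -7.6) — d to each: Station 1:8.5, Station 2:14.6, Station 3:29.2, Station 4:13.4, Station 5:24.7, Station 6:22.6, Station 7:13.9 → nearest is Station 1
(12.4, -6.4) — d to each: Station 1:6.8, Station 2:22.1, Station 3:34.3, Station 4:20.9, Station 5:29.8, Station 6:30.1, Station 7:20.2 → nearest is Station 1
(-12.4, -12.2) — d to each: Station 1:31.6, Station 2:8.5, Station 3:15.3, Station 4:9.7, Station 5:14.6, Station 6:2.5, Station 7:10.4 → nearest is Station 6
0 of the 7 points have Station 7 as nearest.

0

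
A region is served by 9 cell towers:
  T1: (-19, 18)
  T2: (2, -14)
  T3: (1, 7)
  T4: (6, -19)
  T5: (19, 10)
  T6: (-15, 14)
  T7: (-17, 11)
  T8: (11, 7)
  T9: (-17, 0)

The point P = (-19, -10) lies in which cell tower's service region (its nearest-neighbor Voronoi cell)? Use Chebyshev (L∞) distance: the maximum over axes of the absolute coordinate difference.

T9

d(P,T1) = max(0, 28) = 28
d(P,T2) = max(21, 4) = 21
d(P,T3) = max(20, 17) = 20
d(P,T4) = max(25, 9) = 25
d(P,T5) = max(38, 20) = 38
d(P,T6) = max(4, 24) = 24
d(P,T7) = max(2, 21) = 21
d(P,T8) = max(30, 17) = 30
d(P,T9) = max(2, 10) = 10
Minimum is at T9.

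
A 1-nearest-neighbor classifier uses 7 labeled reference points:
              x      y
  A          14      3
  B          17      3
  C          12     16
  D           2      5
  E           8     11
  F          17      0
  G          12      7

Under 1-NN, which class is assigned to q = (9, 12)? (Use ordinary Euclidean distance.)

E

Squared Euclidean distances:
|qA|² = (9−14)² + (12−3)² = 25 + 81 = 106
|qB|² = (9−17)² + (12−3)² = 64 + 81 = 145
|qC|² = (9−12)² + (12−16)² = 9 + 16 = 25
|qD|² = (9−2)² + (12−5)² = 49 + 49 = 98
|qE|² = (9−8)² + (12−11)² = 1 + 1 = 2
|qF|² = (9−17)² + (12−0)² = 64 + 144 = 208
|qG|² = (9−12)² + (12−7)² = 9 + 25 = 34
Minimum is at E.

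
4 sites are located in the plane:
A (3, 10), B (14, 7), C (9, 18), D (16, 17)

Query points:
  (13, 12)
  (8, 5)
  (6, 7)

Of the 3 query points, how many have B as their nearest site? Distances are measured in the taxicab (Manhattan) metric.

(13, 12) — d to each: A:12, B:6, C:10, D:8 → nearest is B
(8, 5) — d to each: A:10, B:8, C:14, D:20 → nearest is B
(6, 7) — d to each: A:6, B:8, C:14, D:20 → nearest is A
2 of the 3 points have B as nearest.

2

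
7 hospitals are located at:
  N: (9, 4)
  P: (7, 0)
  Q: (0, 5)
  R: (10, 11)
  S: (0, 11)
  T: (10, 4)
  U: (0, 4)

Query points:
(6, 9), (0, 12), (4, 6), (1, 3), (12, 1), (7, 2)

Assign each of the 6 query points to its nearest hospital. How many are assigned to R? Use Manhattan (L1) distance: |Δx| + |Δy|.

(6, 9) — d to each: N:8, P:10, Q:10, R:6, S:8, T:9, U:11 → nearest is R
(0, 12) — d to each: N:17, P:19, Q:7, R:11, S:1, T:18, U:8 → nearest is S
(4, 6) — d to each: N:7, P:9, Q:5, R:11, S:9, T:8, U:6 → nearest is Q
(1, 3) — d to each: N:9, P:9, Q:3, R:17, S:9, T:10, U:2 → nearest is U
(12, 1) — d to each: N:6, P:6, Q:16, R:12, S:22, T:5, U:15 → nearest is T
(7, 2) — d to each: N:4, P:2, Q:10, R:12, S:16, T:5, U:9 → nearest is P
1 of the 6 points has R as nearest.

1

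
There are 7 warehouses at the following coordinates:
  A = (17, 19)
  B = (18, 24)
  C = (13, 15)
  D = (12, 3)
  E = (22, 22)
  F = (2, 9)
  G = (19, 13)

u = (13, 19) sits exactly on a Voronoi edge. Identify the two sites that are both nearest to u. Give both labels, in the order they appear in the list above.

Squared distances from u to each site:
|uA|² = (13−17)² + (19−19)² = 16 + 0 = 16
|uB|² = (13−18)² + (19−24)² = 25 + 25 = 50
|uC|² = (13−13)² + (19−15)² = 0 + 16 = 16
|uD|² = (13−12)² + (19−3)² = 1 + 256 = 257
|uE|² = (13−22)² + (19−22)² = 81 + 9 = 90
|uF|² = (13−2)² + (19−9)² = 121 + 100 = 221
|uG|² = (13−19)² + (19−13)² = 36 + 36 = 72
u is equidistant from A and C (both at squared distance 16), and every other site is strictly farther — so u lies on the A–C Voronoi edge.

A and C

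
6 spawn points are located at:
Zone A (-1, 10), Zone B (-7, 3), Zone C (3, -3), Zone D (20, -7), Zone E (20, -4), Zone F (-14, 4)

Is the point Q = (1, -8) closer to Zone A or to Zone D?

Zone A

Compare squared distances:
d²(Q, Zone A) = (1−(-1))² + (-8−10)² = 4 + 324 = 328
d²(Q, Zone D) = (1−20)² + (-8−(-7))² = 361 + 1 = 362
328 < 362, so Zone A is closer.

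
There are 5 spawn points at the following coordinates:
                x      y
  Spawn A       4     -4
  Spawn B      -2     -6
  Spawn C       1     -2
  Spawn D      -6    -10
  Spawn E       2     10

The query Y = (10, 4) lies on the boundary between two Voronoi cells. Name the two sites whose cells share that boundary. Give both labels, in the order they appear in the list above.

Spawn A and Spawn E

Squared distances from Y to each site:
d²(Y, Spawn A) = (10−4)² + (4−(-4))² = 36 + 64 = 100
d²(Y, Spawn B) = (10−(-2))² + (4−(-6))² = 144 + 100 = 244
d²(Y, Spawn C) = (10−1)² + (4−(-2))² = 81 + 36 = 117
d²(Y, Spawn D) = (10−(-6))² + (4−(-10))² = 256 + 196 = 452
d²(Y, Spawn E) = (10−2)² + (4−10)² = 64 + 36 = 100
Y is equidistant from Spawn A and Spawn E (both at squared distance 100), and every other site is strictly farther — so Y lies on the Spawn A–Spawn E Voronoi edge.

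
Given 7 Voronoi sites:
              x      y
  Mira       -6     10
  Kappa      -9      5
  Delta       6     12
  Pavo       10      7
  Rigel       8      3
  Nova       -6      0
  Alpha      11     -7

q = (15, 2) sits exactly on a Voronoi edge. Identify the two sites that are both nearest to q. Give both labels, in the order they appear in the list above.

Squared distances from q to each site:
d²(q, Mira) = (15−(-6))² + (2−10)² = 441 + 64 = 505
d²(q, Kappa) = (15−(-9))² + (2−5)² = 576 + 9 = 585
d²(q, Delta) = (15−6)² + (2−12)² = 81 + 100 = 181
d²(q, Pavo) = (15−10)² + (2−7)² = 25 + 25 = 50
d²(q, Rigel) = (15−8)² + (2−3)² = 49 + 1 = 50
d²(q, Nova) = (15−(-6))² + (2−0)² = 441 + 4 = 445
d²(q, Alpha) = (15−11)² + (2−(-7))² = 16 + 81 = 97
q is equidistant from Pavo and Rigel (both at squared distance 50), and every other site is strictly farther — so q lies on the Pavo–Rigel Voronoi edge.

Pavo and Rigel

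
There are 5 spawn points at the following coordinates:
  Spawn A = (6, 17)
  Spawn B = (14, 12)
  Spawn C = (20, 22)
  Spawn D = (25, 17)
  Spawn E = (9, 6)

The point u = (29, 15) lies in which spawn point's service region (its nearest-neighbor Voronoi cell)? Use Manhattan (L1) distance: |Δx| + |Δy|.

Spawn D

d(u, Spawn A) = |29−6| + |15−17| = 23 + 2 = 25
d(u, Spawn B) = |29−14| + |15−12| = 15 + 3 = 18
d(u, Spawn C) = |29−20| + |15−22| = 9 + 7 = 16
d(u, Spawn D) = |29−25| + |15−17| = 4 + 2 = 6
d(u, Spawn E) = |29−9| + |15−6| = 20 + 9 = 29
Minimum is at Spawn D.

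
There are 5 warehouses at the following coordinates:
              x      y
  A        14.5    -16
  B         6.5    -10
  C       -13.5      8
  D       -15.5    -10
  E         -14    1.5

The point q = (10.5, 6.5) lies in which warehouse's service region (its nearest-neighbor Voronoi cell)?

B

Compare squared distances (the ordering matches that of the actual distances):
|qA|² = (10.5−14.5)² + (6.5−(-16))² = 16 + 506.25 = 522.25
|qB|² = (10.5−6.5)² + (6.5−(-10))² = 16 + 272.25 = 288.25
|qC|² = (10.5−(-13.5))² + (6.5−8)² = 576 + 2.25 = 578.25
|qD|² = (10.5−(-15.5))² + (6.5−(-10))² = 676 + 272.25 = 948.25
|qE|² = (10.5−(-14))² + (6.5−1.5)² = 600.25 + 25 = 625.25
B is nearest.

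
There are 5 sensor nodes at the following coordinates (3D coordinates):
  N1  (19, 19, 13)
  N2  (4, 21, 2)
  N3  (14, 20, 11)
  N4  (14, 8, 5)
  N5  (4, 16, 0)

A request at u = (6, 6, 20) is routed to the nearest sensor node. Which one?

Compare squared distances (the ordering matches that of the actual distances):
|uN1|² = (6−19)² + (6−19)² + (20−13)² = 169 + 169 + 49 = 387
|uN2|² = (6−4)² + (6−21)² + (20−2)² = 4 + 225 + 324 = 553
|uN3|² = (6−14)² + (6−20)² + (20−11)² = 64 + 196 + 81 = 341
|uN4|² = (6−14)² + (6−8)² + (20−5)² = 64 + 4 + 225 = 293
|uN5|² = (6−4)² + (6−16)² + (20−0)² = 4 + 100 + 400 = 504
N4 is nearest.

N4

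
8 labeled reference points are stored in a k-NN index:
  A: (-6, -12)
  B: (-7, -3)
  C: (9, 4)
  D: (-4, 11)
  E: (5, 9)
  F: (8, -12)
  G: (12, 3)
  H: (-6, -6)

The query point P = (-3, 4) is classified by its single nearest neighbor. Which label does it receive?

Squared Euclidean distances:
|PA|² = 9 + 256 = 265
|PB|² = 16 + 49 = 65
|PC|² = 144 + 0 = 144
|PD|² = 1 + 49 = 50
|PE|² = 64 + 25 = 89
|PF|² = 121 + 256 = 377
|PG|² = 225 + 1 = 226
|PH|² = 9 + 100 = 109
The smallest is to D, so P lies in the Voronoi region of D.

D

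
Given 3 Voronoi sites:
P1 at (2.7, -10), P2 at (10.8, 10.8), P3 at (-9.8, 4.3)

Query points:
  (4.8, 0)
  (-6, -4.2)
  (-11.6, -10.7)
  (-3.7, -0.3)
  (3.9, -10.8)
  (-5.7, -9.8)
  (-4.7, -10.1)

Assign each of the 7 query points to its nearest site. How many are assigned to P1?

5

(4.8, 0) — d² to each: P1:104.41, P2:152.64, P3:231.65 → nearest is P1
(-6, -4.2) — d² to each: P1:109.33, P2:507.24, P3:86.69 → nearest is P3
(-11.6, -10.7) — d² to each: P1:204.98, P2:964.01, P3:228.24 → nearest is P1
(-3.7, -0.3) — d² to each: P1:135.05, P2:333.46, P3:58.37 → nearest is P3
(3.9, -10.8) — d² to each: P1:2.08, P2:514.17, P3:415.7 → nearest is P1
(-5.7, -9.8) — d² to each: P1:70.6, P2:696.61, P3:215.62 → nearest is P1
(-4.7, -10.1) — d² to each: P1:54.77, P2:677.06, P3:233.37 → nearest is P1
5 of the 7 points have P1 as nearest.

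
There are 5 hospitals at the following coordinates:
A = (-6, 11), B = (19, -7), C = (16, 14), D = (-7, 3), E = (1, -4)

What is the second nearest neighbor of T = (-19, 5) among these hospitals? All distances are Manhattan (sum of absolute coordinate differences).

d(T,A) = 13 + 6 = 19
d(T,B) = 38 + 12 = 50
d(T,C) = 35 + 9 = 44
d(T,D) = 12 + 2 = 14
d(T,E) = 20 + 9 = 29
Sorted ascending: D, A, E, … — the second-nearest is A.

A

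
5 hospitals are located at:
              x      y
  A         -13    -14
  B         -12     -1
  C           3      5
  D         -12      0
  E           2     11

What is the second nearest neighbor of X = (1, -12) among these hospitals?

Squared Euclidean distances:
|XA|² = (1−(-13))² + (-12−(-14))² = 196 + 4 = 200
|XB|² = (1−(-12))² + (-12−(-1))² = 169 + 121 = 290
|XC|² = (1−3)² + (-12−5)² = 4 + 289 = 293
|XD|² = (1−(-12))² + (-12−0)² = 169 + 144 = 313
|XE|² = (1−2)² + (-12−11)² = 1 + 529 = 530
Sorted ascending: A, B, C, … — the second-nearest is B.

B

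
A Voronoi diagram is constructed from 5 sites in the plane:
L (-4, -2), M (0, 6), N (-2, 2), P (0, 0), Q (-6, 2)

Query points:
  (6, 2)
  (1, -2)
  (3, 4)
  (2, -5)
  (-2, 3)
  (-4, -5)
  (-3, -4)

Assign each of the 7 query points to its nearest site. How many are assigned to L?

2

(6, 2) — d² to each: L:116, M:52, N:64, P:40, Q:144 → nearest is P
(1, -2) — d² to each: L:25, M:65, N:25, P:5, Q:65 → nearest is P
(3, 4) — d² to each: L:85, M:13, N:29, P:25, Q:85 → nearest is M
(2, -5) — d² to each: L:45, M:125, N:65, P:29, Q:113 → nearest is P
(-2, 3) — d² to each: L:29, M:13, N:1, P:13, Q:17 → nearest is N
(-4, -5) — d² to each: L:9, M:137, N:53, P:41, Q:53 → nearest is L
(-3, -4) — d² to each: L:5, M:109, N:37, P:25, Q:45 → nearest is L
2 of the 7 points have L as nearest.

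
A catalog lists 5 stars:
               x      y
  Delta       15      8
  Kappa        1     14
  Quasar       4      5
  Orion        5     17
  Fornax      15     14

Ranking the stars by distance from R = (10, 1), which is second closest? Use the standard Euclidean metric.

Compare squared distances (the ordering matches that of the actual distances):
d²(R, Delta) = (10−15)² + (1−8)² = 25 + 49 = 74
d²(R, Kappa) = (10−1)² + (1−14)² = 81 + 169 = 250
d²(R, Quasar) = (10−4)² + (1−5)² = 36 + 16 = 52
d²(R, Orion) = (10−5)² + (1−17)² = 25 + 256 = 281
d²(R, Fornax) = (10−15)² + (1−14)² = 25 + 169 = 194
Sorted ascending: Quasar, Delta, Fornax, … — the second-nearest is Delta.

Delta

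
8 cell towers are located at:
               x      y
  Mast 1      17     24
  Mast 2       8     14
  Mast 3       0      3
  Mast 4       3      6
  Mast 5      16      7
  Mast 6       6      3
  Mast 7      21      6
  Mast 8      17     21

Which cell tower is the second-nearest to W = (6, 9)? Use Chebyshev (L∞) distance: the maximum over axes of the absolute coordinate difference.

Mast 2

d(W, Mast 1) = max(11, 15) = 15
d(W, Mast 2) = max(2, 5) = 5
d(W, Mast 3) = max(6, 6) = 6
d(W, Mast 4) = max(3, 3) = 3
d(W, Mast 5) = max(10, 2) = 10
d(W, Mast 6) = max(0, 6) = 6
d(W, Mast 7) = max(15, 3) = 15
d(W, Mast 8) = max(11, 12) = 12
Sorted ascending: Mast 4, Mast 2, Mast 3, … — the second-nearest is Mast 2.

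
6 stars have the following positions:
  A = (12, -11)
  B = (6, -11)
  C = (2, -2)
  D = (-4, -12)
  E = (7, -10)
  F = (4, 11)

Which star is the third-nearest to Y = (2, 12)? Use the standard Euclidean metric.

Compare squared distances (the ordering matches that of the actual distances):
|YA|² = (2−12)² + (12−(-11))² = 100 + 529 = 629
|YB|² = (2−6)² + (12−(-11))² = 16 + 529 = 545
|YC|² = (2−2)² + (12−(-2))² = 0 + 196 = 196
|YD|² = (2−(-4))² + (12−(-12))² = 36 + 576 = 612
|YE|² = (2−7)² + (12−(-10))² = 25 + 484 = 509
|YF|² = (2−4)² + (12−11)² = 4 + 1 = 5
Sorted ascending: F, C, E, B, … — the third-nearest is E.

E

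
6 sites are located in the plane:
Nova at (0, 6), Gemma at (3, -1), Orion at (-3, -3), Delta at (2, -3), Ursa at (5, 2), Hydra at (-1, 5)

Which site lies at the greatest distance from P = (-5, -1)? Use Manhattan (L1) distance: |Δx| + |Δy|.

d(P, Nova) = |-5−0| + |-1−6| = 5 + 7 = 12
d(P, Gemma) = |-5−3| + |-1−(-1)| = 8 + 0 = 8
d(P, Orion) = |-5−(-3)| + |-1−(-3)| = 2 + 2 = 4
d(P, Delta) = |-5−2| + |-1−(-3)| = 7 + 2 = 9
d(P, Ursa) = |-5−5| + |-1−2| = 10 + 3 = 13
d(P, Hydra) = |-5−(-1)| + |-1−5| = 4 + 6 = 10
The largest is to Ursa.

Ursa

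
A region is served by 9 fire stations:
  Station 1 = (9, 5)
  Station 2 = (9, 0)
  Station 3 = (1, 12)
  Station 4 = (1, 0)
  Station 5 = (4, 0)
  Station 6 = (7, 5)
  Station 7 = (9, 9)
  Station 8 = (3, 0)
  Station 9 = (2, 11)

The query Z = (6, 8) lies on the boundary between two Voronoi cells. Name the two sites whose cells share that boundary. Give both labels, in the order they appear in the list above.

Station 6 and Station 7

Squared distances from Z to each site:
d²(Z, Station 1) = 9 + 9 = 18
d²(Z, Station 2) = 9 + 64 = 73
d²(Z, Station 3) = 25 + 16 = 41
d²(Z, Station 4) = 25 + 64 = 89
d²(Z, Station 5) = 4 + 64 = 68
d²(Z, Station 6) = 1 + 9 = 10
d²(Z, Station 7) = 9 + 1 = 10
d²(Z, Station 8) = 9 + 64 = 73
d²(Z, Station 9) = 16 + 9 = 25
Z is equidistant from Station 6 and Station 7 (both at squared distance 10), and every other site is strictly farther — so Z lies on the Station 6–Station 7 Voronoi edge.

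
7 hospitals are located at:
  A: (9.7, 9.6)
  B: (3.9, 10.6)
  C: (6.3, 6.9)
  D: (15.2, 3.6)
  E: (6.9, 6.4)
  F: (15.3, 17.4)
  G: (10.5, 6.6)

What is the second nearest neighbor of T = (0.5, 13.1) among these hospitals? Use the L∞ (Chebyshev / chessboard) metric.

C

d(T,A) = max(9.2, 3.5) = 9.2
d(T,B) = max(3.4, 2.5) = 3.4
d(T,C) = max(5.8, 6.2) = 6.2
d(T,D) = max(14.7, 9.5) = 14.7
d(T,E) = max(6.4, 6.7) = 6.7
d(T,F) = max(14.8, 4.3) = 14.8
d(T,G) = max(10, 6.5) = 10
Sorted ascending: B, C, E, … — the second-nearest is C.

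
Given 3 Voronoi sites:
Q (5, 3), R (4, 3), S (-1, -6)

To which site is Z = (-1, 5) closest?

Squared Euclidean distances:
|ZQ|² = (-1−5)² + (5−3)² = 36 + 4 = 40
|ZR|² = (-1−4)² + (5−3)² = 25 + 4 = 29
|ZS|² = (-1−(-1))² + (5−(-6))² = 0 + 121 = 121
Minimum is at R.

R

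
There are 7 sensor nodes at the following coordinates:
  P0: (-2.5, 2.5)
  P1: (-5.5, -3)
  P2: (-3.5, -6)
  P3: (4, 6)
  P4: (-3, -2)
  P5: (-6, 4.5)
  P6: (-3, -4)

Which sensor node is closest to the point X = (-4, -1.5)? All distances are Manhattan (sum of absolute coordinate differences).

d(X,P0) = |-4−(-2.5)| + |-1.5−2.5| = 1.5 + 4 = 5.5
d(X,P1) = |-4−(-5.5)| + |-1.5−(-3)| = 1.5 + 1.5 = 3
d(X,P2) = |-4−(-3.5)| + |-1.5−(-6)| = 0.5 + 4.5 = 5
d(X,P3) = |-4−4| + |-1.5−6| = 8 + 7.5 = 15.5
d(X,P4) = |-4−(-3)| + |-1.5−(-2)| = 1 + 0.5 = 1.5
d(X,P5) = |-4−(-6)| + |-1.5−4.5| = 2 + 6 = 8
d(X,P6) = |-4−(-3)| + |-1.5−(-4)| = 1 + 2.5 = 3.5
Minimum is at P4.

P4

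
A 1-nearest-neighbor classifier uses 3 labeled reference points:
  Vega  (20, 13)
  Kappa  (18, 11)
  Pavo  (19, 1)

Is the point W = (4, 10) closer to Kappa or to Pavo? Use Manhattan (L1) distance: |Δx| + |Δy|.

d(W, Kappa) = |4−18| + |10−11| = 14 + 1 = 15
d(W, Pavo) = |4−19| + |10−1| = 15 + 9 = 24
15 < 24, so Kappa is closer.

Kappa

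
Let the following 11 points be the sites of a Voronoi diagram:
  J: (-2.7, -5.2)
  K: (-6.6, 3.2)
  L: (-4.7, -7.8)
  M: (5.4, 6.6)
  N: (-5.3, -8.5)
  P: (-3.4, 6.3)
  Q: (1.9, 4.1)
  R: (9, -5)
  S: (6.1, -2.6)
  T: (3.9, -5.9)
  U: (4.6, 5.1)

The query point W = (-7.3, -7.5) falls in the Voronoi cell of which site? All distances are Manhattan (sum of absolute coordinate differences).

L

d(W,J) = |-7.3−(-2.7)| + |-7.5−(-5.2)| = 4.6 + 2.3 = 6.9
d(W,K) = |-7.3−(-6.6)| + |-7.5−3.2| = 0.7 + 10.7 = 11.4
d(W,L) = |-7.3−(-4.7)| + |-7.5−(-7.8)| = 2.6 + 0.3 = 2.9
d(W,M) = |-7.3−5.4| + |-7.5−6.6| = 12.7 + 14.1 = 26.8
d(W,N) = |-7.3−(-5.3)| + |-7.5−(-8.5)| = 2 + 1 = 3
d(W,P) = |-7.3−(-3.4)| + |-7.5−6.3| = 3.9 + 13.8 = 17.7
d(W,Q) = |-7.3−1.9| + |-7.5−4.1| = 9.2 + 11.6 = 20.8
d(W,R) = |-7.3−9| + |-7.5−(-5)| = 16.3 + 2.5 = 18.8
d(W,S) = |-7.3−6.1| + |-7.5−(-2.6)| = 13.4 + 4.9 = 18.3
d(W,T) = |-7.3−3.9| + |-7.5−(-5.9)| = 11.2 + 1.6 = 12.8
d(W,U) = |-7.3−4.6| + |-7.5−5.1| = 11.9 + 12.6 = 24.5
The smallest is to L, so W lies in the Voronoi region of L.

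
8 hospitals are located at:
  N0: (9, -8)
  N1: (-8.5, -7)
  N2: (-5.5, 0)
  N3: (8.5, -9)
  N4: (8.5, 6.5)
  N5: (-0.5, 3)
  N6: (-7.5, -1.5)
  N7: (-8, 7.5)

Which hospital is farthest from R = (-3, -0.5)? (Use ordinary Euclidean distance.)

N3

Since √ is increasing, it suffices to compare squared distances:
|RN0|² = (-3−9)² + (-0.5−(-8))² = 144 + 56.25 = 200.25
|RN1|² = (-3−(-8.5))² + (-0.5−(-7))² = 30.25 + 42.25 = 72.5
|RN2|² = (-3−(-5.5))² + (-0.5−0)² = 6.25 + 0.25 = 6.5
|RN3|² = (-3−8.5)² + (-0.5−(-9))² = 132.25 + 72.25 = 204.5
|RN4|² = (-3−8.5)² + (-0.5−6.5)² = 132.25 + 49 = 181.25
|RN5|² = (-3−(-0.5))² + (-0.5−3)² = 6.25 + 12.25 = 18.5
|RN6|² = (-3−(-7.5))² + (-0.5−(-1.5))² = 20.25 + 1 = 21.25
|RN7|² = (-3−(-8))² + (-0.5−7.5)² = 25 + 64 = 89
The largest is to N3.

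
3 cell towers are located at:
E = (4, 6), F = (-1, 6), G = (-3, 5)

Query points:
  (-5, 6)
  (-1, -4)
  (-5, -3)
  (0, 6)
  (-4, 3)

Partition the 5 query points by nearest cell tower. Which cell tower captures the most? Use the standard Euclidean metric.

(-5, 6) — d² to each: E:81, F:16, G:5 → nearest is G
(-1, -4) — d² to each: E:125, F:100, G:85 → nearest is G
(-5, -3) — d² to each: E:162, F:97, G:68 → nearest is G
(0, 6) — d² to each: E:16, F:1, G:10 → nearest is F
(-4, 3) — d² to each: E:73, F:18, G:5 → nearest is G
Tally — F:1, G:4. G captures the most (4).

G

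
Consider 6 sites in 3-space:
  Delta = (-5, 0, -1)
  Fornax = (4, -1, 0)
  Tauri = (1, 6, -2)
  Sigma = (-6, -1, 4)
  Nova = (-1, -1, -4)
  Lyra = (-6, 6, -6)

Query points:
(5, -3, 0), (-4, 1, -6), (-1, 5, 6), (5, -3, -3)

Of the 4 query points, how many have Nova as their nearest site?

1

(5, -3, 0) — d² to each: Delta:110, Fornax:5, Tauri:101, Sigma:141, Nova:56, Lyra:238 → nearest is Fornax
(-4, 1, -6) — d² to each: Delta:27, Fornax:104, Tauri:66, Sigma:108, Nova:17, Lyra:29 → nearest is Nova
(-1, 5, 6) — d² to each: Delta:90, Fornax:97, Tauri:69, Sigma:65, Nova:136, Lyra:170 → nearest is Sigma
(5, -3, -3) — d² to each: Delta:113, Fornax:14, Tauri:98, Sigma:174, Nova:41, Lyra:211 → nearest is Fornax
1 of the 4 points has Nova as nearest.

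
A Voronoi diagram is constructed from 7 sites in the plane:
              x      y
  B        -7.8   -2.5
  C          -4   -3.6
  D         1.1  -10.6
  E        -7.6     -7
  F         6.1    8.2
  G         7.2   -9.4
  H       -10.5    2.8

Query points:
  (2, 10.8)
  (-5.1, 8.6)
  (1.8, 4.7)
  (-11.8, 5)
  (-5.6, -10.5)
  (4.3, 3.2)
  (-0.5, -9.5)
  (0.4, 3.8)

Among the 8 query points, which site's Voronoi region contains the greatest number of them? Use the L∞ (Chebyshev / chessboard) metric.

(2, 10.8) — d to each: B:13.3, C:14.4, D:21.4, E:17.8, F:4.1, G:20.2, H:12.5 → nearest is F
(-5.1, 8.6) — d to each: B:11.1, C:12.2, D:19.2, E:15.6, F:11.2, G:18, H:5.8 → nearest is H
(1.8, 4.7) — d to each: B:9.6, C:8.3, D:15.3, E:11.7, F:4.3, G:14.1, H:12.3 → nearest is F
(-11.8, 5) — d to each: B:7.5, C:8.6, D:15.6, E:12, F:17.9, G:19, H:2.2 → nearest is H
(-5.6, -10.5) — d to each: B:8, C:6.9, D:6.7, E:3.5, F:18.7, G:12.8, H:13.3 → nearest is E
(4.3, 3.2) — d to each: B:12.1, C:8.3, D:13.8, E:11.9, F:5, G:12.6, H:14.8 → nearest is F
(-0.5, -9.5) — d to each: B:7.3, C:5.9, D:1.6, E:7.1, F:17.7, G:7.7, H:12.3 → nearest is D
(0.4, 3.8) — d to each: B:8.2, C:7.4, D:14.4, E:10.8, F:5.7, G:13.2, H:10.9 → nearest is F
Tally — D:1, E:1, F:4, H:2. F captures the most (4).

F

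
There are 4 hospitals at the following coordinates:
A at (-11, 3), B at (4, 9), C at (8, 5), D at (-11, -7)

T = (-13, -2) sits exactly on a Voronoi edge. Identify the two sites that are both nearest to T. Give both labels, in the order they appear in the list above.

A and D

Squared distances from T to each site:
|TA|² = 4 + 25 = 29
|TB|² = 289 + 121 = 410
|TC|² = 441 + 49 = 490
|TD|² = 4 + 25 = 29
T is equidistant from A and D (both at squared distance 29), and every other site is strictly farther — so T lies on the A–D Voronoi edge.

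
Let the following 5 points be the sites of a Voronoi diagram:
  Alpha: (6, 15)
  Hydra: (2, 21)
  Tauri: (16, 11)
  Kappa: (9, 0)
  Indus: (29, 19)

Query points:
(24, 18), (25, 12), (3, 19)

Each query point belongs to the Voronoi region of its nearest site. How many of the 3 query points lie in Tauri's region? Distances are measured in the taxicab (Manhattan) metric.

1

(24, 18) — d to each: Alpha:21, Hydra:25, Tauri:15, Kappa:33, Indus:6 → nearest is Indus
(25, 12) — d to each: Alpha:22, Hydra:32, Tauri:10, Kappa:28, Indus:11 → nearest is Tauri
(3, 19) — d to each: Alpha:7, Hydra:3, Tauri:21, Kappa:25, Indus:26 → nearest is Hydra
1 of the 3 points has Tauri as nearest.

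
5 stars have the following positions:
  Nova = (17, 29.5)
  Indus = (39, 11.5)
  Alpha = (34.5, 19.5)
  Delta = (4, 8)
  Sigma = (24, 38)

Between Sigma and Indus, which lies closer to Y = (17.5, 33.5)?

Sigma

Compare squared distances:
d²(Y, Sigma) = (17.5−24)² + (33.5−38)² = 42.25 + 20.25 = 62.5
d²(Y, Indus) = (17.5−39)² + (33.5−11.5)² = 462.25 + 484 = 946.25
62.5 < 946.25, so Sigma is closer.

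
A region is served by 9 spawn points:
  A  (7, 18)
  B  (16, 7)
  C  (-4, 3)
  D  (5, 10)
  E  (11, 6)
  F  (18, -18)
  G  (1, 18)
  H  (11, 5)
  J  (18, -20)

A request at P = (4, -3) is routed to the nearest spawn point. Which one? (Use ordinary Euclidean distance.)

Since √ is increasing, it suffices to compare squared distances:
|PA|² = (4−7)² + (-3−18)² = 9 + 441 = 450
|PB|² = (4−16)² + (-3−7)² = 144 + 100 = 244
|PC|² = (4−(-4))² + (-3−3)² = 64 + 36 = 100
|PD|² = (4−5)² + (-3−10)² = 1 + 169 = 170
|PE|² = (4−11)² + (-3−6)² = 49 + 81 = 130
|PF|² = (4−18)² + (-3−(-18))² = 196 + 225 = 421
|PG|² = (4−1)² + (-3−18)² = 9 + 441 = 450
|PH|² = (4−11)² + (-3−5)² = 49 + 64 = 113
|PJ|² = (4−18)² + (-3−(-20))² = 196 + 289 = 485
Minimum is at C.

C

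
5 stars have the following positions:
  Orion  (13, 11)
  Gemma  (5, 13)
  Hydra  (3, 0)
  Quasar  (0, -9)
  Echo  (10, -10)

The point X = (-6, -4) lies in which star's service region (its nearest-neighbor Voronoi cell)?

Compare squared distances (the ordering matches that of the actual distances):
d²(X, Orion) = (-6−13)² + (-4−11)² = 361 + 225 = 586
d²(X, Gemma) = (-6−5)² + (-4−13)² = 121 + 289 = 410
d²(X, Hydra) = (-6−3)² + (-4−0)² = 81 + 16 = 97
d²(X, Quasar) = (-6−0)² + (-4−(-9))² = 36 + 25 = 61
d²(X, Echo) = (-6−10)² + (-4−(-10))² = 256 + 36 = 292
The smallest is to Quasar, so X lies in the Voronoi region of Quasar.

Quasar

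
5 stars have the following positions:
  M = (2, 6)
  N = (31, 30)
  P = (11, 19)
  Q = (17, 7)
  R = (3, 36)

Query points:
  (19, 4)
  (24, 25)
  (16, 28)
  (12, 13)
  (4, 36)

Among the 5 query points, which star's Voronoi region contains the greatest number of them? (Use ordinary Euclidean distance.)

P

(19, 4) — d² to each: M:293, N:820, P:289, Q:13, R:1280 → nearest is Q
(24, 25) — d² to each: M:845, N:74, P:205, Q:373, R:562 → nearest is N
(16, 28) — d² to each: M:680, N:229, P:106, Q:442, R:233 → nearest is P
(12, 13) — d² to each: M:149, N:650, P:37, Q:61, R:610 → nearest is P
(4, 36) — d² to each: M:904, N:765, P:338, Q:1010, R:1 → nearest is R
Tally — N:1, P:2, Q:1, R:1. P captures the most (2).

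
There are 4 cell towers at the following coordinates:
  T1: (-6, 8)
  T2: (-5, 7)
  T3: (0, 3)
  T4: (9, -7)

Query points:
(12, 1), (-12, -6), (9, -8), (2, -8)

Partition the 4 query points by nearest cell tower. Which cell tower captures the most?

(12, 1) — d² to each: T1:373, T2:325, T3:148, T4:73 → nearest is T4
(-12, -6) — d² to each: T1:232, T2:218, T3:225, T4:442 → nearest is T2
(9, -8) — d² to each: T1:481, T2:421, T3:202, T4:1 → nearest is T4
(2, -8) — d² to each: T1:320, T2:274, T3:125, T4:50 → nearest is T4
Tally — T2:1, T4:3. T4 captures the most (3).

T4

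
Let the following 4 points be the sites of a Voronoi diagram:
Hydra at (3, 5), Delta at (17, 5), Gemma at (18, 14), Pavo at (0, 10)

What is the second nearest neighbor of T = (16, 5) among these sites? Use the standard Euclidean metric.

Gemma

Since √ is increasing, it suffices to compare squared distances:
d²(T, Hydra) = (16−3)² + (5−5)² = 169 + 0 = 169
d²(T, Delta) = (16−17)² + (5−5)² = 1 + 0 = 1
d²(T, Gemma) = (16−18)² + (5−14)² = 4 + 81 = 85
d²(T, Pavo) = (16−0)² + (5−10)² = 256 + 25 = 281
Sorted ascending: Delta, Gemma, Hydra, … — the second-nearest is Gemma.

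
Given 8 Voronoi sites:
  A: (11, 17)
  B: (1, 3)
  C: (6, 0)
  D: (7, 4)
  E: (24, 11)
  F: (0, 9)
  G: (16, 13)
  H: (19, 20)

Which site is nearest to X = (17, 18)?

Squared Euclidean distances:
|XA|² = 36 + 1 = 37
|XB|² = 256 + 225 = 481
|XC|² = 121 + 324 = 445
|XD|² = 100 + 196 = 296
|XE|² = 49 + 49 = 98
|XF|² = 289 + 81 = 370
|XG|² = 1 + 25 = 26
|XH|² = 4 + 4 = 8
Minimum is at H.

H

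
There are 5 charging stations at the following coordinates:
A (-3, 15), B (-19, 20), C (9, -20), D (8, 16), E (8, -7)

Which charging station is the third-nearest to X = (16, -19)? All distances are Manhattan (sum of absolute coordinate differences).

d(X,A) = 19 + 34 = 53
d(X,B) = 35 + 39 = 74
d(X,C) = 7 + 1 = 8
d(X,D) = 8 + 35 = 43
d(X,E) = 8 + 12 = 20
Sorted ascending: C, E, D, A, … — the third-nearest is D.

D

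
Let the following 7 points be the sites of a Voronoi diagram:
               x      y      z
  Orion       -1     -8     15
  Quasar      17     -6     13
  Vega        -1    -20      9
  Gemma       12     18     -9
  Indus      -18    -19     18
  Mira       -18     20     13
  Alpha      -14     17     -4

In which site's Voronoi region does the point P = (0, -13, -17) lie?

Vega

Since √ is increasing, it suffices to compare squared distances:
d²(P, Orion) = (0−(-1))² + (-13−(-8))² + (-17−15)² = 1 + 25 + 1024 = 1050
d²(P, Quasar) = (0−17)² + (-13−(-6))² + (-17−13)² = 289 + 49 + 900 = 1238
d²(P, Vega) = (0−(-1))² + (-13−(-20))² + (-17−9)² = 1 + 49 + 676 = 726
d²(P, Gemma) = (0−12)² + (-13−18)² + (-17−(-9))² = 144 + 961 + 64 = 1169
d²(P, Indus) = (0−(-18))² + (-13−(-19))² + (-17−18)² = 324 + 36 + 1225 = 1585
d²(P, Mira) = (0−(-18))² + (-13−20)² + (-17−13)² = 324 + 1089 + 900 = 2313
d²(P, Alpha) = (0−(-14))² + (-13−17)² + (-17−(-4))² = 196 + 900 + 169 = 1265
The smallest is to Vega, so P lies in the Voronoi region of Vega.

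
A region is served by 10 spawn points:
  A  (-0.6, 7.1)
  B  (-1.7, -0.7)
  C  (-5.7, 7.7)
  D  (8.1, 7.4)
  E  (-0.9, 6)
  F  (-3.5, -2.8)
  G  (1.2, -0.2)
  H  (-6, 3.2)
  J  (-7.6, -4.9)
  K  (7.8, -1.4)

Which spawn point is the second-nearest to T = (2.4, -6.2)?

F

Compare squared distances (the ordering matches that of the actual distances):
|TA|² = (2.4−(-0.6))² + (-6.2−7.1)² = 9 + 176.89 = 185.89
|TB|² = (2.4−(-1.7))² + (-6.2−(-0.7))² = 16.81 + 30.25 = 47.06
|TC|² = (2.4−(-5.7))² + (-6.2−7.7)² = 65.61 + 193.21 = 258.82
|TD|² = (2.4−8.1)² + (-6.2−7.4)² = 32.49 + 184.96 = 217.45
|TE|² = (2.4−(-0.9))² + (-6.2−6)² = 10.89 + 148.84 = 159.73
|TF|² = (2.4−(-3.5))² + (-6.2−(-2.8))² = 34.81 + 11.56 = 46.37
|TG|² = (2.4−1.2)² + (-6.2−(-0.2))² = 1.44 + 36 = 37.44
|TH|² = (2.4−(-6))² + (-6.2−3.2)² = 70.56 + 88.36 = 158.92
|TJ|² = (2.4−(-7.6))² + (-6.2−(-4.9))² = 100 + 1.69 = 101.69
|TK|² = (2.4−7.8)² + (-6.2−(-1.4))² = 29.16 + 23.04 = 52.2
Sorted ascending: G, F, B, … — the second-nearest is F.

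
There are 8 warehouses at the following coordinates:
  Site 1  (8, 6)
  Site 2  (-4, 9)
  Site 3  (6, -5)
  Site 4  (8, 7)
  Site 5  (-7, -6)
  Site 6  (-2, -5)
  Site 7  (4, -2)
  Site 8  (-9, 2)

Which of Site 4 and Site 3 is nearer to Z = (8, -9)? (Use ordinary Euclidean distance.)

Compare squared distances:
d²(Z, Site 4) = (8−8)² + (-9−7)² = 0 + 256 = 256
d²(Z, Site 3) = (8−6)² + (-9−(-5))² = 4 + 16 = 20
256 > 20, so Site 3 is closer.

Site 3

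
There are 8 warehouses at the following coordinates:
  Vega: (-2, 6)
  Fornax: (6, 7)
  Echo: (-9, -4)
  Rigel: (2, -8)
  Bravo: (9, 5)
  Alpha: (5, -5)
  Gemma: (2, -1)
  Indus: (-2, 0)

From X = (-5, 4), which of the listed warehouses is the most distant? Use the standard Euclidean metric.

Squared Euclidean distances:
d²(X, Vega) = (-5−(-2))² + (4−6)² = 9 + 4 = 13
d²(X, Fornax) = (-5−6)² + (4−7)² = 121 + 9 = 130
d²(X, Echo) = (-5−(-9))² + (4−(-4))² = 16 + 64 = 80
d²(X, Rigel) = (-5−2)² + (4−(-8))² = 49 + 144 = 193
d²(X, Bravo) = (-5−9)² + (4−5)² = 196 + 1 = 197
d²(X, Alpha) = (-5−5)² + (4−(-5))² = 100 + 81 = 181
d²(X, Gemma) = (-5−2)² + (4−(-1))² = 49 + 25 = 74
d²(X, Indus) = (-5−(-2))² + (4−0)² = 9 + 16 = 25
The largest is to Bravo.

Bravo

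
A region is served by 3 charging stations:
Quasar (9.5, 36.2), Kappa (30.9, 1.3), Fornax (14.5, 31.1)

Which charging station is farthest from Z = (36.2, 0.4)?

Since √ is increasing, it suffices to compare squared distances:
d²(Z, Quasar) = (36.2−9.5)² + (0.4−36.2)² = 712.89 + 1281.64 = 1994.53
d²(Z, Kappa) = (36.2−30.9)² + (0.4−1.3)² = 28.09 + 0.81 = 28.9
d²(Z, Fornax) = (36.2−14.5)² + (0.4−31.1)² = 470.89 + 942.49 = 1413.38
The largest is to Quasar.

Quasar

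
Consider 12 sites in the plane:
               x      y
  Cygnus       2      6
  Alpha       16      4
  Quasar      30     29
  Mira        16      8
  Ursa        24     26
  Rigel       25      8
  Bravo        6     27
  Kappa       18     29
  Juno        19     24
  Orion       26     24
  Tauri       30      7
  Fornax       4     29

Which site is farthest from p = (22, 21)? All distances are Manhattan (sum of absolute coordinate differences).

Cygnus

d(p, Cygnus) = |22−2| + |21−6| = 20 + 15 = 35
d(p, Alpha) = |22−16| + |21−4| = 6 + 17 = 23
d(p, Quasar) = |22−30| + |21−29| = 8 + 8 = 16
d(p, Mira) = |22−16| + |21−8| = 6 + 13 = 19
d(p, Ursa) = |22−24| + |21−26| = 2 + 5 = 7
d(p, Rigel) = |22−25| + |21−8| = 3 + 13 = 16
d(p, Bravo) = |22−6| + |21−27| = 16 + 6 = 22
d(p, Kappa) = |22−18| + |21−29| = 4 + 8 = 12
d(p, Juno) = |22−19| + |21−24| = 3 + 3 = 6
d(p, Orion) = |22−26| + |21−24| = 4 + 3 = 7
d(p, Tauri) = |22−30| + |21−7| = 8 + 14 = 22
d(p, Fornax) = |22−4| + |21−29| = 18 + 8 = 26
The largest is to Cygnus.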